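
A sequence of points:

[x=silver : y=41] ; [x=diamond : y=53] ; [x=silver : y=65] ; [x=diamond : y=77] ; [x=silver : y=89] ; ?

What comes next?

[x=diamond : y=101]

X: silver, diamond, silver, diamond, silver → diamond (alternates silver ↔ diamond).
Y: +12 each step, so 41, 53, 65, 77, 89 → 101.
Combining the parts gives [x=diamond : y=101].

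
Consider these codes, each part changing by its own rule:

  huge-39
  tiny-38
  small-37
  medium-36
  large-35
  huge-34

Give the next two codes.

Size goes huge, tiny, small, medium, large, huge → tiny → small (repeats huge → tiny → small → medium → large).
Second component: 39, 38, 37, 36, 35, 34 → 33 → 32 (−1 each step).
So the next two codes are tiny-33 and small-32.

tiny-33, small-32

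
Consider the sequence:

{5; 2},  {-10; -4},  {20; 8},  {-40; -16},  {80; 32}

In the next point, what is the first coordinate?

-160

First coordinate: 5, -10, 20, -40, 80 → -160 (×(-2) each step).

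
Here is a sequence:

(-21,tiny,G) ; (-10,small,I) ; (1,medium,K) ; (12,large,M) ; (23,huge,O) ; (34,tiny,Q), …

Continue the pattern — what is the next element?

First value goes -21, -10, 1, 12, 23, 34 → 45 (+11 each step).
Size: tiny, small, medium, large, huge, tiny → small (repeats tiny → small → medium → large → huge).
Letter goes G, I, K, M, O, Q → S (letters move forward 2 places in the alphabet).
Putting it together: (45,small,S).

(45,small,S)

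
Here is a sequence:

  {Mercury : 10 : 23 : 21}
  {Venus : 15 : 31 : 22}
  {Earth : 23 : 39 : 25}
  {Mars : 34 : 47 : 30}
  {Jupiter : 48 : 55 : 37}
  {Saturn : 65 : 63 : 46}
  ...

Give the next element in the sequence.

Planet goes Mercury, Venus, Earth, Mars, Jupiter, Saturn → Uranus (runs through the planets Mercury→Neptune).
Second entry: 10, 15, 23, 34, 48, 65 → 85 (differences are 5, 8, 11, … (increasing by 3 each time)).
For the third entry, +8 each step: 23, 31, 39, 47, 55, 63 → 71.
For the fourth entry, differences are 1, 3, 5, … (increasing by 2 each time): 21, 22, 25, 30, 37, 46 → 57.
Putting it together: {Uranus : 85 : 71 : 57}.

{Uranus : 85 : 71 : 57}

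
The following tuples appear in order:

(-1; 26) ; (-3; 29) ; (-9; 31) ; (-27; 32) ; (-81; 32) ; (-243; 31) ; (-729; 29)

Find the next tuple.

(-2187; 26)

First part: ×3 each step; -1, -3, -9, -27, -81, -243, -729 → -2187.
Second part: 26, 29, 31, 32, 32, 31, 29 → 26 (differences are 3, 2, 1, … (decreasing by 1 each time)).
Putting it together: (-2187; 26).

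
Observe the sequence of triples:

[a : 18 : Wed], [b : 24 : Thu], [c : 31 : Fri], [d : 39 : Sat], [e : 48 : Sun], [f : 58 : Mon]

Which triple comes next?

[g : 69 : Tue]

Letter: letters move forward 1 place in the alphabet, so a, b, c, d, e, f → g.
Second part: differences are 6, 7, 8, … (increasing by 1 each time); 18, 24, 31, 39, 48, 58 → 69.
Day goes Wed, Thu, Fri, Sat, Sun, Mon → Tue (runs through the weekdays Mon→Sun).
Putting it together: [g : 69 : Tue].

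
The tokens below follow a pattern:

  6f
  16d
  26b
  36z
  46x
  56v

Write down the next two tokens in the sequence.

First component: +10 each step, so 6, 16, 26, 36, 46, 56 → 66 → 76.
Letter: f, d, b, z, x, v → t → r (letters move back 2 places in the alphabet, wrapping A→Z).
Putting the parts together: 66t and then 76r.

66t, 76r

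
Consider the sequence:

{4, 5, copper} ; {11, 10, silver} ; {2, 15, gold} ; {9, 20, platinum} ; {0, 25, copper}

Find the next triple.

{7, 30, silver}

First coordinate: alternating steps +7, −9, +7, −9, …; 4, 11, 2, 9, 0 → 7.
Second coordinate — +5 each step: 5, 10, 15, 20, 25 → 30.
Metal goes copper, silver, gold, platinum, copper → silver (repeats copper → silver → gold → platinum).
Combining the parts gives {7, 30, silver}.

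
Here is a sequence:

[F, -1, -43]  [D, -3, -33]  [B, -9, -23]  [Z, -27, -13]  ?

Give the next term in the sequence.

Letter — letters move back 2 places in the alphabet, wrapping A→Z: F, D, B, Z → X.
Second component goes -1, -3, -9, -27 → -81 (×3 each step).
Third component: -43, -33, -23, -13 → -3 (+10 each step).
Putting it together: [X, -81, -3].

[X, -81, -3]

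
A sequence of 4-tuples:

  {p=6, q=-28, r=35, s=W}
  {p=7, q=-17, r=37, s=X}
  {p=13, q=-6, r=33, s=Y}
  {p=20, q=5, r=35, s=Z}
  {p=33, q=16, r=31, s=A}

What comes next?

P — each term is the sum of the two before it: 6, 7, 13, 20, 33 → 53.
Q goes -28, -17, -6, 5, 16 → 27 (+11 each step).
R: alternating steps +2, −4, +2, −4, …; 35, 37, 33, 35, 31 → 33.
S: letters move forward 1 place in the alphabet, wrapping Z→A, so W, X, Y, Z, A → B.
So the next 4-tuple is {p=53, q=27, r=33, s=B}.

{p=53, q=27, r=33, s=B}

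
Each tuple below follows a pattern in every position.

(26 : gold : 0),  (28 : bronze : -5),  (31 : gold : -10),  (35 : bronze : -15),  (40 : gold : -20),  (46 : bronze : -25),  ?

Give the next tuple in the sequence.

(53 : gold : -30)

For the first value, differences are 2, 3, 4, … (increasing by 1 each time): 26, 28, 31, 35, 40, 46 → 53.
Rank: gold, bronze, gold, bronze, gold, bronze → gold (alternates gold ↔ bronze).
Third value: −5 each step, so 0, -5, -10, -15, -20, -25 → -30.
Combining the parts gives (53 : gold : -30).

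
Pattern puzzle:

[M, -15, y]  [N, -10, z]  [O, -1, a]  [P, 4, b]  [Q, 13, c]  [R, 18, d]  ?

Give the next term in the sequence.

For the first letter, letters move forward 1 place in the alphabet: M, N, O, P, Q, R → S.
Second slot — alternating steps +5, +9, +5, +9, …: -15, -10, -1, 4, 13, 18 → 27.
Second letter: y, z, a, b, c, d → e (letters move forward 1 place in the alphabet, wrapping Z→A).
Putting it together: [S, 27, e].

[S, 27, e]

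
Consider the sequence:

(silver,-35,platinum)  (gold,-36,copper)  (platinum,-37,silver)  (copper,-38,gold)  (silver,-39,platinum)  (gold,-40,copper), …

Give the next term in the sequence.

(platinum,-41,silver)

First metal: silver, gold, platinum, copper, silver, gold → platinum (repeats silver → gold → platinum → copper).
Second entry: −1 each step; -35, -36, -37, -38, -39, -40 → -41.
For the second metal, repeats platinum → copper → silver → gold: platinum, copper, silver, gold, platinum, copper → silver.
So the next term is (platinum,-41,silver).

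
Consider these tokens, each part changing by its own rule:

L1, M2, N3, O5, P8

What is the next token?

For the letter, letters move forward 1 place in the alphabet: L, M, N, O, P → Q.
Second component: each term is the sum of the two before it; 1, 2, 3, 5, 8 → 13.
Combining the parts gives Q13.

Q13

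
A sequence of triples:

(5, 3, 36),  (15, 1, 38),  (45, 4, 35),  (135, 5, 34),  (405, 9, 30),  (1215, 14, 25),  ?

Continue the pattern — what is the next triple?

First part goes 5, 15, 45, 135, 405, 1215 → 3645 (×3 each step).
Second part — each term is the sum of the two before it: 3, 1, 4, 5, 9, 14 → 23.
Third part — together with the second part always sums to 39: 36, 38, 35, 34, 30, 25 → 16.
So the next triple is (3645, 23, 16).

(3645, 23, 16)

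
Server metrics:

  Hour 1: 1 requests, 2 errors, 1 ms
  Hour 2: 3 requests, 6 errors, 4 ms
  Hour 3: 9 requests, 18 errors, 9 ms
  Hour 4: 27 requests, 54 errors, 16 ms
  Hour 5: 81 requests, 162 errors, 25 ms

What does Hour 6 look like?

Requests: ×3 each step, so 1, 3, 9, 27, 81 → 243.
Errors: ×3 each step; 2, 6, 18, 54, 162 → 486.
Ms — perfect squares: 1², 2², 3², …: 1, 4, 9, 16, 25 → 36.
Combining the parts gives 243 requests, 486 errors, 36 ms.

243 requests, 486 errors, 36 ms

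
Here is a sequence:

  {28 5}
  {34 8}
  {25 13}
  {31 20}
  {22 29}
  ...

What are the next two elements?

First entry goes 28, 34, 25, 31, 22 → 28 → 19 (alternating steps +6, −9, +6, −9, …).
Second entry: differences are 3, 5, 7, … (increasing by 2 each time); 5, 8, 13, 20, 29 → 40 → 53.
Putting the parts together: {28 40} and then {19 53}.

{28 40}, {19 53}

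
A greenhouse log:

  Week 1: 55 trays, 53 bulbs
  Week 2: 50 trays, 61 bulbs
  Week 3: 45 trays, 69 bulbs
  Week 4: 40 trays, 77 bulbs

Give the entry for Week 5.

35 trays, 85 bulbs

Trays: 55, 50, 45, 40 → 35 (−5 each step).
Bulbs — +8 each step: 53, 61, 69, 77 → 85.
Putting it together: 35 trays, 85 bulbs.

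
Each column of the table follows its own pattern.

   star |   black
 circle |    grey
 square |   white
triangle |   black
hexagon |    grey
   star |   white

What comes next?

Shape: repeats star → circle → square → triangle → hexagon; star, circle, square, triangle, hexagon, star → circle.
Shade — repeats black → grey → white: black, grey, white, black, grey, white → black.
Combining the parts gives circle  black.

circle  black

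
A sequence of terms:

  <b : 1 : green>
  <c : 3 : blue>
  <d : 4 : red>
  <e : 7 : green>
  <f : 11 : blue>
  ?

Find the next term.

<g : 18 : red>

Letter: letters move forward 1 place in the alphabet; b, c, d, e, f → g.
Second coordinate — each term is the sum of the two before it: 1, 3, 4, 7, 11 → 18.
Colour: green, blue, red, green, blue → red (repeats green → blue → red).
Putting it together: <g : 18 : red>.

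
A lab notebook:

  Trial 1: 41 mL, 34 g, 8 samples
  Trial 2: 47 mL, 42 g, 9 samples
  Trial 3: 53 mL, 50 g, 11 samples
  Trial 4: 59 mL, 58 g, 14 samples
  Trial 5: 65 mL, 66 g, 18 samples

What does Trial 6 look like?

71 mL, 74 g, 23 samples

ML — +6 each step: 41, 47, 53, 59, 65 → 71.
G: +8 each step; 34, 42, 50, 58, 66 → 74.
Samples: 8, 9, 11, 14, 18 → 23 (differences are 1, 2, 3, … (increasing by 1 each time)).
Putting it together: 71 mL, 74 g, 23 samples.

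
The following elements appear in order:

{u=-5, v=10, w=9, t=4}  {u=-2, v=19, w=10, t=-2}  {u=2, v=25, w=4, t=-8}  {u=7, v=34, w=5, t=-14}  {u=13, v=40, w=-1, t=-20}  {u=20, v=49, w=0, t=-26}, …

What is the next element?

{u=28, v=55, w=-6, t=-32}

U: -5, -2, 2, 7, 13, 20 → 28 (differences are 3, 4, 5, … (increasing by 1 each time)).
V: alternating steps +9, +6, +9, +6, …, so 10, 19, 25, 34, 40, 49 → 55.
W: alternating steps +1, −6, +1, −6, …, so 9, 10, 4, 5, -1, 0 → -6.
T goes 4, -2, -8, -14, -20, -26 → -32 (−6 each step).
Combining the parts gives {u=28, v=55, w=-6, t=-32}.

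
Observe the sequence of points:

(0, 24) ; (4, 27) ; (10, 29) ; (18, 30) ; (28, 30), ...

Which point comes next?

(40, 29)

First component — differences are 4, 6, 8, … (increasing by 2 each time): 0, 4, 10, 18, 28 → 40.
Second component: 24, 27, 29, 30, 30 → 29 (differences are 3, 2, 1, … (decreasing by 1 each time)).
Putting it together: (40, 29).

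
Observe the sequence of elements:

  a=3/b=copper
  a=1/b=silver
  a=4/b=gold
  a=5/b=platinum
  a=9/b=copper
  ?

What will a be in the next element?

14

For the a, each term is the sum of the two before it: 3, 1, 4, 5, 9 → 14.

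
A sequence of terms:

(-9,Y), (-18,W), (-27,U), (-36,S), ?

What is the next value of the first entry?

First entry: -9, -18, -27, -36 → -45 (−9 each step).
Letter — letters move back 2 places in the alphabet: Y, W, U, S → Q.

-45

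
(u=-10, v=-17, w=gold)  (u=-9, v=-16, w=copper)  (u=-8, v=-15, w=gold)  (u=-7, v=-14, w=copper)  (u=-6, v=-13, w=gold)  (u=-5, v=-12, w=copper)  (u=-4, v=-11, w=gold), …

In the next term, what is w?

W: alternates gold ↔ copper; gold, copper, gold, copper, gold, copper, gold → copper.

copper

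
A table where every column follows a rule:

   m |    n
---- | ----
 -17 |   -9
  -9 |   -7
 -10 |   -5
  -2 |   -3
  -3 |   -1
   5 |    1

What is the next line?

4  3

Column m goes -17, -9, -10, -2, -3, 5 → 4 (alternating steps +8, −1, +8, −1, …).
Column n: +2 each step, so -9, -7, -5, -3, -1, 1 → 3.
Combining the parts gives 4  3.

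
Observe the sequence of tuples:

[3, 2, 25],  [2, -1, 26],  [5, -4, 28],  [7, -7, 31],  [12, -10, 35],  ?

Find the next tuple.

[19, -13, 40]

First coordinate: each term is the sum of the two before it; 3, 2, 5, 7, 12 → 19.
Second coordinate goes 2, -1, -4, -7, -10 → -13 (−3 each step).
For the third coordinate, differences are 1, 2, 3, … (increasing by 1 each time): 25, 26, 28, 31, 35 → 40.
So the next tuple is [19, -13, 40].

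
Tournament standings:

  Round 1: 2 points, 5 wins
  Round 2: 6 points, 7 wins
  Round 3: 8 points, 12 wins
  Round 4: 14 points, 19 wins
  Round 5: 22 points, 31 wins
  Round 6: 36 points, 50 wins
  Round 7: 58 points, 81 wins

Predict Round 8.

For the points, each term is the sum of the two before it: 2, 6, 8, 14, 22, 36, 58 → 94.
Wins: each term is the sum of the two before it; 5, 7, 12, 19, 31, 50, 81 → 131.
Putting it together: 94 points, 131 wins.

94 points, 131 wins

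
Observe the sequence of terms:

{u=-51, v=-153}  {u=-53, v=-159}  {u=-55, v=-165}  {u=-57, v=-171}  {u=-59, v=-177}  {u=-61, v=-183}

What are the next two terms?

U: −2 each step, so -51, -53, -55, -57, -59, -61 → -63 → -65.
V: always 3 × the u; -153, -159, -165, -171, -177, -183 → -189 → -195.
So the next two terms are {u=-63, v=-189} and {u=-65, v=-195}.

{u=-63, v=-189}, {u=-65, v=-195}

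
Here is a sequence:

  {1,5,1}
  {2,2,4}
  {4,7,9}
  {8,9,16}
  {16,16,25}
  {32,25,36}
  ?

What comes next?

{64,41,49}

First component goes 1, 2, 4, 8, 16, 32 → 64 (×2 each step).
Second component goes 5, 2, 7, 9, 16, 25 → 41 (each term is the sum of the two before it).
Third component goes 1, 4, 9, 16, 25, 36 → 49 (perfect squares: 1², 2², 3², …).
Putting it together: {64,41,49}.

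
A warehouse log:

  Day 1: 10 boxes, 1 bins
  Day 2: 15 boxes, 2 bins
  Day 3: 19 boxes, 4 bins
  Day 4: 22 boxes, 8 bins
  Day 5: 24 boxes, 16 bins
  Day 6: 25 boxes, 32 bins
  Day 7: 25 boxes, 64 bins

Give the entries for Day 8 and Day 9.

24 boxes, 128 bins; 22 boxes, 256 bins

Boxes — differences are 5, 4, 3, … (decreasing by 1 each time): 10, 15, 19, 22, 24, 25, 25 → 24 → 22.
For the bins, ×2 each step: 1, 2, 4, 8, 16, 32, 64 → 128 → 256.
So the next two lines are 24 boxes, 128 bins and 22 boxes, 256 bins.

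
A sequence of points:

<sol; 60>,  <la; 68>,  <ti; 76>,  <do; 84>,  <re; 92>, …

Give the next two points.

Note — runs through the solfège scale do→ti: sol, la, ti, do, re → mi → fa.
Second entry: 60, 68, 76, 84, 92 → 100 → 108 (+8 each step).
Putting the parts together: <mi; 100> and then <fa; 108>.

<mi; 100>, <fa; 108>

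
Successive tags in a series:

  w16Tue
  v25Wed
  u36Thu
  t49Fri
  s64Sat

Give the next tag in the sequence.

r81Sun

For the letter, letters move back 1 place in the alphabet: w, v, u, t, s → r.
Second component: perfect squares: 4², 5², 6², …; 16, 25, 36, 49, 64 → 81.
Day — runs through the weekdays Mon→Sun: Tue, Wed, Thu, Fri, Sat → Sun.
So the next tag is r81Sun.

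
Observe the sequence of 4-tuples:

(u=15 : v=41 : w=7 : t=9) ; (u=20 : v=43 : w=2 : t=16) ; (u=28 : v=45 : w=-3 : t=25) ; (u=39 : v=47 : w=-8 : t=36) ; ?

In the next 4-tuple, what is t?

For the u, differences are 5, 8, 11, … (increasing by 3 each time): 15, 20, 28, 39 → 53.
V goes 41, 43, 45, 47 → 49 (+2 each step).
W: −5 each step, so 7, 2, -3, -8 → -13.
T — perfect squares: 3², 4², 5², …: 9, 16, 25, 36 → 49.

49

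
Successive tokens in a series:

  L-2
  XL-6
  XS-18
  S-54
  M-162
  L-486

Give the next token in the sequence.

Size — repeats L → XL → XS → S → M: L, XL, XS, S, M, L → XL.
Second component: ×3 each step; 2, 6, 18, 54, 162, 486 → 1458.
Putting it together: XL-1458.

XL-1458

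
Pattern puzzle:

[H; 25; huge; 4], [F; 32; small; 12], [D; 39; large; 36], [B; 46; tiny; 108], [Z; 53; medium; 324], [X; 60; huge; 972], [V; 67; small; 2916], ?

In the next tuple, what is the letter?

Letter: H, F, D, B, Z, X, V → T (letters move back 2 places in the alphabet, wrapping A→Z).

T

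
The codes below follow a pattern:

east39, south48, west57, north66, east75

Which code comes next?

For the direction, repeats east → south → west → north: east, south, west, north, east → south.
For the second component, +9 each step: 39, 48, 57, 66, 75 → 84.
So the next code is south84.

south84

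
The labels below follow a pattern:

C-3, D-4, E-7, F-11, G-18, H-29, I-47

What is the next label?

J-76

Letter: letters move forward 1 place in the alphabet; C, D, E, F, G, H, I → J.
Second component: 3, 4, 7, 11, 18, 29, 47 → 76 (each term is the sum of the two before it).
Combining the parts gives J-76.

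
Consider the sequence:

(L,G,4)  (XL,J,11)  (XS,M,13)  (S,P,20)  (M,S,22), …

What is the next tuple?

(L,V,29)

Size: runs through clothing sizes XS→XL; L, XL, XS, S, M → L.
Letter: letters move forward 3 places in the alphabet, so G, J, M, P, S → V.
Third coordinate: alternating steps +7, +2, +7, +2, …, so 4, 11, 13, 20, 22 → 29.
So the next tuple is (L,V,29).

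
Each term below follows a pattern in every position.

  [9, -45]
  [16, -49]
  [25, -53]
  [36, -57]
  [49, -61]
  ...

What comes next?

[64, -65]

First component goes 9, 16, 25, 36, 49 → 64 (perfect squares: 3², 4², 5², …).
Second component: −4 each step; -45, -49, -53, -57, -61 → -65.
So the next term is [64, -65].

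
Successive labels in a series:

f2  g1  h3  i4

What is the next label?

j7

Letter: f, g, h, i → j (letters move forward 1 place in the alphabet).
Second component goes 2, 1, 3, 4 → 7 (each term is the sum of the two before it).
Combining the parts gives j7.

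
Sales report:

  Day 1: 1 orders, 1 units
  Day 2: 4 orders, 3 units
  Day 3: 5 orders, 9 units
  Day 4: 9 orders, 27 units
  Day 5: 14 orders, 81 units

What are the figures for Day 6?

Orders: each term is the sum of the two before it, so 1, 4, 5, 9, 14 → 23.
Units goes 1, 3, 9, 27, 81 → 243 (×3 each step).
Combining the parts gives 23 orders, 243 units.

23 orders, 243 units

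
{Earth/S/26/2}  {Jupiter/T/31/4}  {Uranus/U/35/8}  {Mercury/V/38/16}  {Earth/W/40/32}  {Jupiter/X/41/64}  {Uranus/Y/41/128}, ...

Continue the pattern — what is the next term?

For the planet, repeats Earth → Jupiter → Uranus → Mercury: Earth, Jupiter, Uranus, Mercury, Earth, Jupiter, Uranus → Mercury.
Letter: letters move forward 1 place in the alphabet, so S, T, U, V, W, X, Y → Z.
Third component — differences are 5, 4, 3, … (decreasing by 1 each time): 26, 31, 35, 38, 40, 41, 41 → 40.
For the fourth component, ×2 each step: 2, 4, 8, 16, 32, 64, 128 → 256.
So the next term is {Mercury/Z/40/256}.

{Mercury/Z/40/256}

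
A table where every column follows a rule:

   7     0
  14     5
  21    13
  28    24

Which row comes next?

First component: 7, 14, 21, 28 → 35 (+7 each step).
Second component: differences are 5, 8, 11, … (increasing by 3 each time); 0, 5, 13, 24 → 38.
So the next row is 35  38.

35  38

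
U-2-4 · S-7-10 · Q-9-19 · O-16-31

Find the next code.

Letter — letters move back 2 places in the alphabet: U, S, Q, O → M.
Second component: each term is the sum of the two before it; 2, 7, 9, 16 → 25.
For the third component, differences are 6, 9, 12, … (increasing by 3 each time): 4, 10, 19, 31 → 46.
So the next code is M-25-46.

M-25-46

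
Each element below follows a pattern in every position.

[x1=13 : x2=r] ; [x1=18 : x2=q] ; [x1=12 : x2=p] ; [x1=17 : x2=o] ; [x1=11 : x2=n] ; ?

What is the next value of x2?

X2: letters move back 1 place in the alphabet; r, q, p, o, n → m.

m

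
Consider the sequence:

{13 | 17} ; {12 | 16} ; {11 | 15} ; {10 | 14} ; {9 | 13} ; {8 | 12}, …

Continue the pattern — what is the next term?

{7 | 11}

First part: −1 each step, so 13, 12, 11, 10, 9, 8 → 7.
Second part: 17, 16, 15, 14, 13, 12 → 11 (always 4 more than the first part).
Putting it together: {7 | 11}.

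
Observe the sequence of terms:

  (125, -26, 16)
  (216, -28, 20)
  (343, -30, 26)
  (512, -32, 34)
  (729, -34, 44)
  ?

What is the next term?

For the first coordinate, perfect cubes: 5³, 6³, 7³, …: 125, 216, 343, 512, 729 → 1000.
Second coordinate: −2 each step; -26, -28, -30, -32, -34 → -36.
Third coordinate goes 16, 20, 26, 34, 44 → 56 (differences are 4, 6, 8, … (increasing by 2 each time)).
So the next term is (1000, -36, 56).

(1000, -36, 56)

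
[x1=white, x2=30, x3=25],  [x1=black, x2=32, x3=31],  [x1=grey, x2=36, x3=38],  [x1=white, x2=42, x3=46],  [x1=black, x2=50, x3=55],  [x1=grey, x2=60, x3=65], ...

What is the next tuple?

For the x1, repeats white → black → grey: white, black, grey, white, black, grey → white.
X2: 30, 32, 36, 42, 50, 60 → 72 (differences are 2, 4, 6, … (increasing by 2 each time)).
X3 — differences are 6, 7, 8, … (increasing by 1 each time): 25, 31, 38, 46, 55, 65 → 76.
Combining the parts gives [x1=white, x2=72, x3=76].

[x1=white, x2=72, x3=76]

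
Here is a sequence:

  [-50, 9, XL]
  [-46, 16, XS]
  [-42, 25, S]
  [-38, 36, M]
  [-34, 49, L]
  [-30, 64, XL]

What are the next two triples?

[-26, 81, XS], [-22, 100, S]

For the first part, +4 each step: -50, -46, -42, -38, -34, -30 → -26 → -22.
For the second part, perfect squares: 3², 4², 5², …: 9, 16, 25, 36, 49, 64 → 81 → 100.
Size: XL, XS, S, M, L, XL → XS → S (repeats XL → XS → S → M → L).
So the next two triples are [-26, 81, XS] and [-22, 100, S].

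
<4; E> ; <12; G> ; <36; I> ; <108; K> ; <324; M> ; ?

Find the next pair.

<972; O>

First entry: ×3 each step; 4, 12, 36, 108, 324 → 972.
Letter goes E, G, I, K, M → O (letters move forward 2 places in the alphabet).
Putting it together: <972; O>.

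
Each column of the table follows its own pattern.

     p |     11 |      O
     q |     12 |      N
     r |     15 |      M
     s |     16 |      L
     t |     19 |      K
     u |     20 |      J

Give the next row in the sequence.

v  23  I

First letter: letters move forward 1 place in the alphabet, so p, q, r, s, t, u → v.
Second component: 11, 12, 15, 16, 19, 20 → 23 (alternating steps +1, +3, +1, +3, …).
Second letter — letters move back 1 place in the alphabet: O, N, M, L, K, J → I.
Putting it together: v  23  I.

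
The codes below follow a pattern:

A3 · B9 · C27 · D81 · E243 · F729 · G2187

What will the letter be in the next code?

H

Letter: letters move forward 1 place in the alphabet; A, B, C, D, E, F, G → H.
Second component: ×3 each step, so 3, 9, 27, 81, 243, 729, 2187 → 6561.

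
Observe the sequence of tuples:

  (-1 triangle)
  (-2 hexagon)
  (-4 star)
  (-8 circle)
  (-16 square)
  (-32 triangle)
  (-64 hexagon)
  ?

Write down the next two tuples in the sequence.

(-128 star), (-256 circle)

First entry — ×2 each step: -1, -2, -4, -8, -16, -32, -64 → -128 → -256.
Shape: repeats triangle → hexagon → star → circle → square, so triangle, hexagon, star, circle, square, triangle, hexagon → star → circle.
So the next two tuples are (-128 star) and (-256 circle).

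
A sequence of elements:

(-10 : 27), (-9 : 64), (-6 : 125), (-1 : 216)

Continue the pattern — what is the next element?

First entry — differences are 1, 3, 5, … (increasing by 2 each time): -10, -9, -6, -1 → 6.
Second entry: perfect cubes: 3³, 4³, 5³, …, so 27, 64, 125, 216 → 343.
Combining the parts gives (6 : 343).

(6 : 343)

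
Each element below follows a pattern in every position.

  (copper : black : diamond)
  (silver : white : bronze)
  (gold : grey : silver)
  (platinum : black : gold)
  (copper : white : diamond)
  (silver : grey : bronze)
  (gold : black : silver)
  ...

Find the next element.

Metal — repeats copper → silver → gold → platinum: copper, silver, gold, platinum, copper, silver, gold → platinum.
Shade: repeats black → white → grey; black, white, grey, black, white, grey, black → white.
Rank: diamond, bronze, silver, gold, diamond, bronze, silver → gold (repeats diamond → bronze → silver → gold).
So the next element is (platinum : white : gold).

(platinum : white : gold)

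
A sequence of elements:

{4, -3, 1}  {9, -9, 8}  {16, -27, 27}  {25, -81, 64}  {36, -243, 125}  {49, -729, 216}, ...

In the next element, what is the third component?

343

Third component: perfect cubes: 1³, 2³, 3³, …; 1, 8, 27, 64, 125, 216 → 343.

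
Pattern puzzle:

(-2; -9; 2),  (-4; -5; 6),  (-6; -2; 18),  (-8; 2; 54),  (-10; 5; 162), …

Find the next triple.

First part goes -2, -4, -6, -8, -10 → -12 (−2 each step).
For the second part, alternating steps +4, +3, +4, +3, …: -9, -5, -2, 2, 5 → 9.
Third part goes 2, 6, 18, 54, 162 → 486 (×3 each step).
Putting it together: (-12; 9; 486).

(-12; 9; 486)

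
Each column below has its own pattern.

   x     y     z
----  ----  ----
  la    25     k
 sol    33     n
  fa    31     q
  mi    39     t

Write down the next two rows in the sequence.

re  37  w; do  45  z

Column x — runs backward through the solfège scale do→ti: la, sol, fa, mi → re → do.
Column y: alternating steps +8, −2, +8, −2, …, so 25, 33, 31, 39 → 37 → 45.
Column z goes k, n, q, t → w → z (letters move forward 3 places in the alphabet).
So the next two rows are re  37  w and do  45  z.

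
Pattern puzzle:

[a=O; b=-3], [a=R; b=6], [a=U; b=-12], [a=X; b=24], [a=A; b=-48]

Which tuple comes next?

[a=D; b=96]

A goes O, R, U, X, A → D (letters move forward 3 places in the alphabet, wrapping Z→A).
B: ×(-2) each step, so -3, 6, -12, 24, -48 → 96.
So the next tuple is [a=D; b=96].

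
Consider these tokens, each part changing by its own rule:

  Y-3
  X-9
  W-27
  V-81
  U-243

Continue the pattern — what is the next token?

T-729

Letter — letters move back 1 place in the alphabet: Y, X, W, V, U → T.
Second component: ×3 each step, so 3, 9, 27, 81, 243 → 729.
Putting it together: T-729.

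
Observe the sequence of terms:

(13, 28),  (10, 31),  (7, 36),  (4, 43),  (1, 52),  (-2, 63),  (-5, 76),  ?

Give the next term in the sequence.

(-8, 91)

First component goes 13, 10, 7, 4, 1, -2, -5 → -8 (−3 each step).
Second component: 28, 31, 36, 43, 52, 63, 76 → 91 (differences are 3, 5, 7, … (increasing by 2 each time)).
So the next term is (-8, 91).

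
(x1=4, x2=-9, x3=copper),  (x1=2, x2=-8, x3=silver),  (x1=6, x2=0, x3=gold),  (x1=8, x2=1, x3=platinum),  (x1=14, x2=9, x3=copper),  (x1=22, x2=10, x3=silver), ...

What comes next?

(x1=36, x2=18, x3=gold)

X1 goes 4, 2, 6, 8, 14, 22 → 36 (each term is the sum of the two before it).
X2: alternating steps +1, +8, +1, +8, …, so -9, -8, 0, 1, 9, 10 → 18.
X3 — repeats copper → silver → gold → platinum: copper, silver, gold, platinum, copper, silver → gold.
Combining the parts gives (x1=36, x2=18, x3=gold).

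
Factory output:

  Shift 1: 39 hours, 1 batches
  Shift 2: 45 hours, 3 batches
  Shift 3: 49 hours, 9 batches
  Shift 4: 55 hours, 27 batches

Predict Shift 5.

For the hours, alternating steps +6, +4, +6, +4, …: 39, 45, 49, 55 → 59.
Batches: 1, 3, 9, 27 → 81 (×3 each step).
Combining the parts gives 59 hours, 81 batches.

59 hours, 81 batches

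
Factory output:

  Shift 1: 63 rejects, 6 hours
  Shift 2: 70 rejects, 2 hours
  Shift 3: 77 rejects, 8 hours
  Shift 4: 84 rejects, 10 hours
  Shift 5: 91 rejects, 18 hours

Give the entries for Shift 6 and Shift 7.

98 rejects, 28 hours; 105 rejects, 46 hours

Rejects: +7 each step; 63, 70, 77, 84, 91 → 98 → 105.
Hours: 6, 2, 8, 10, 18 → 28 → 46 (each term is the sum of the two before it).
So the next two rows are 98 rejects, 28 hours and 105 rejects, 46 hours.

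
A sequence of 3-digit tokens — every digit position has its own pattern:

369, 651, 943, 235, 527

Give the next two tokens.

First digit: 3, 6, 9, 2, 5 → 8 → 1 (+3 each step, mod 10).
For the second digit, −1 each step, mod 10: 6, 5, 4, 3, 2 → 1 → 0.
Third digit — +2 each step, mod 10: 9, 1, 3, 5, 7 → 9 → 1.
Putting the parts together: 819 and then 101.

819 then 101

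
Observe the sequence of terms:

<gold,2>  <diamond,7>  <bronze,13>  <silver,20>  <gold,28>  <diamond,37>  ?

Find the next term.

Rank — repeats gold → diamond → bronze → silver: gold, diamond, bronze, silver, gold, diamond → bronze.
Second coordinate — differences are 5, 6, 7, … (increasing by 1 each time): 2, 7, 13, 20, 28, 37 → 47.
So the next term is <bronze,47>.

<bronze,47>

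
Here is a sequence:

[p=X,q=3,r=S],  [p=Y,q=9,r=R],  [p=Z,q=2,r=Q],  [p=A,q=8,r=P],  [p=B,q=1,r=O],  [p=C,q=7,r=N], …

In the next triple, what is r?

P goes X, Y, Z, A, B, C → D (letters move forward 1 place in the alphabet, wrapping Z→A).
Q: alternating steps +6, −7, +6, −7, …, so 3, 9, 2, 8, 1, 7 → 0.
R goes S, R, Q, P, O, N → M (letters move back 1 place in the alphabet).

M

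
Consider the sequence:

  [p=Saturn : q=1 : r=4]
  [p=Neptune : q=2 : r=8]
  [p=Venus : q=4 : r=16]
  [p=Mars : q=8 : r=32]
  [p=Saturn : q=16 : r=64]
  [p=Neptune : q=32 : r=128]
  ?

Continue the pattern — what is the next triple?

P: repeats Saturn → Neptune → Venus → Mars, so Saturn, Neptune, Venus, Mars, Saturn, Neptune → Venus.
Q: ×2 each step, so 1, 2, 4, 8, 16, 32 → 64.
R: 4, 8, 16, 32, 64, 128 → 256 (×2 each step).
So the next triple is [p=Venus : q=64 : r=256].

[p=Venus : q=64 : r=256]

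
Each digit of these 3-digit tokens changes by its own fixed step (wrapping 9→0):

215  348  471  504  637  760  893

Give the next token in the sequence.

926

First digit goes 2, 3, 4, 5, 6, 7, 8 → 9 (+1 each step, mod 10).
Second digit: +3 each step, mod 10, so 1, 4, 7, 0, 3, 6, 9 → 2.
Third digit goes 5, 8, 1, 4, 7, 0, 3 → 6 (+3 each step, mod 10).
Putting it together: 926.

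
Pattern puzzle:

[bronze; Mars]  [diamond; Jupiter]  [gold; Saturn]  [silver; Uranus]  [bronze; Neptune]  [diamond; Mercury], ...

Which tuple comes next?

[gold; Venus]

For the rank, repeats bronze → diamond → gold → silver: bronze, diamond, gold, silver, bronze, diamond → gold.
For the planet, runs through the planets Mercury→Neptune: Mars, Jupiter, Saturn, Uranus, Neptune, Mercury → Venus.
Combining the parts gives [gold; Venus].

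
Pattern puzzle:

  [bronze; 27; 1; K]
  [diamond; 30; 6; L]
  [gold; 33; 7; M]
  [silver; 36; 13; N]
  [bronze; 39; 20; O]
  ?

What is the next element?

[diamond; 42; 33; P]

Rank goes bronze, diamond, gold, silver, bronze → diamond (repeats bronze → diamond → gold → silver).
Second slot goes 27, 30, 33, 36, 39 → 42 (+3 each step).
Third slot: each term is the sum of the two before it, so 1, 6, 7, 13, 20 → 33.
Letter goes K, L, M, N, O → P (letters move forward 1 place in the alphabet).
Putting it together: [diamond; 42; 33; P].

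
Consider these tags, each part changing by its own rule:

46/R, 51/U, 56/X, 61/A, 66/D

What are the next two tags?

71/G then 76/J

First component: +5 each step; 46, 51, 56, 61, 66 → 71 → 76.
For the letter, letters move forward 3 places in the alphabet, wrapping Z→A: R, U, X, A, D → G → J.
So the next two tags are 71/G and 76/J.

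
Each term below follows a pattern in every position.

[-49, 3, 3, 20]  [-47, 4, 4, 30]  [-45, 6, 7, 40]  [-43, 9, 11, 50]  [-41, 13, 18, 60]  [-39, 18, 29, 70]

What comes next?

[-37, 24, 47, 80]

First coordinate: -49, -47, -45, -43, -41, -39 → -37 (+2 each step).
Second coordinate: differences are 1, 2, 3, … (increasing by 1 each time); 3, 4, 6, 9, 13, 18 → 24.
Third coordinate: each term is the sum of the two before it; 3, 4, 7, 11, 18, 29 → 47.
Fourth coordinate: 20, 30, 40, 50, 60, 70 → 80 (+10 each step).
So the next term is [-37, 24, 47, 80].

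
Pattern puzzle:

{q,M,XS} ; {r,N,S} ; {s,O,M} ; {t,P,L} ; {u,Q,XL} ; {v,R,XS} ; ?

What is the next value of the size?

First letter: letters move forward 1 place in the alphabet, so q, r, s, t, u, v → w.
Second letter — letters move forward 1 place in the alphabet: M, N, O, P, Q, R → S.
Size: repeats XS → S → M → L → XL, so XS, S, M, L, XL, XS → S.

S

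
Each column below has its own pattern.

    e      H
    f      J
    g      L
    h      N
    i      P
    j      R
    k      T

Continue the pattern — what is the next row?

l  V

First letter: letters move forward 1 place in the alphabet; e, f, g, h, i, j, k → l.
For the second letter, letters move forward 2 places in the alphabet: H, J, L, N, P, R, T → V.
Combining the parts gives l  V.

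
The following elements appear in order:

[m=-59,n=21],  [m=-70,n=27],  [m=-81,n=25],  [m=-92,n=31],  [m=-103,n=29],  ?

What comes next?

M: −11 each step, so -59, -70, -81, -92, -103 → -114.
For the n, alternating steps +6, −2, +6, −2, …: 21, 27, 25, 31, 29 → 35.
Putting it together: [m=-114,n=35].

[m=-114,n=35]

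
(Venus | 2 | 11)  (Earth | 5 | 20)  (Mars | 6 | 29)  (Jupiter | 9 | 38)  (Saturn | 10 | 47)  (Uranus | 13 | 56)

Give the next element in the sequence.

(Neptune | 14 | 65)

Planet — runs through the planets Mercury→Neptune: Venus, Earth, Mars, Jupiter, Saturn, Uranus → Neptune.
Second value — alternating steps +3, +1, +3, +1, …: 2, 5, 6, 9, 10, 13 → 14.
Third value: +9 each step, so 11, 20, 29, 38, 47, 56 → 65.
So the next element is (Neptune | 14 | 65).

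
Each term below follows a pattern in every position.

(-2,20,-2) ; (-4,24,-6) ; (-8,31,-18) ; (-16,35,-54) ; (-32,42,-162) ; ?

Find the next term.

(-64,46,-486)

First slot: ×2 each step, so -2, -4, -8, -16, -32 → -64.
Second slot: alternating steps +4, +7, +4, +7, …, so 20, 24, 31, 35, 42 → 46.
For the third slot, ×3 each step: -2, -6, -18, -54, -162 → -486.
Combining the parts gives (-64,46,-486).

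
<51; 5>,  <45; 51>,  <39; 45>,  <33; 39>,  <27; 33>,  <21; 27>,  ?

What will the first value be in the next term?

15

First value — −6 each step: 51, 45, 39, 33, 27, 21 → 15.
Second value — always the previous value of the first value: 5, 51, 45, 39, 33, 27 → 21.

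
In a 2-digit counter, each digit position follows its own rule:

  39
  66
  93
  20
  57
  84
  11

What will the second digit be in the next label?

First digit: +3 each step, mod 10; 3, 6, 9, 2, 5, 8, 1 → 4.
Second digit — −3 each step, mod 10: 9, 6, 3, 0, 7, 4, 1 → 8.

8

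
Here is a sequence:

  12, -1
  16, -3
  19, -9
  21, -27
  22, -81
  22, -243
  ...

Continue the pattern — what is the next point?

21, -729

First component: differences are 4, 3, 2, … (decreasing by 1 each time); 12, 16, 19, 21, 22, 22 → 21.
Second component: ×3 each step; -1, -3, -9, -27, -81, -243 → -729.
Putting it together: 21, -729.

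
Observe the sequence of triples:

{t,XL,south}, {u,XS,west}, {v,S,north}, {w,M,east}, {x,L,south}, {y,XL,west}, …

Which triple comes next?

Letter — letters move forward 1 place in the alphabet: t, u, v, w, x, y → z.
Size — repeats XL → XS → S → M → L: XL, XS, S, M, L, XL → XS.
Direction goes south, west, north, east, south, west → north (repeats south → west → north → east).
Putting it together: {z,XS,north}.

{z,XS,north}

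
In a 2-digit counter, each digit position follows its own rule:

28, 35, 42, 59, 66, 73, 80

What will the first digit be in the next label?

First digit: 2, 3, 4, 5, 6, 7, 8 → 9 (+1 each step, mod 10).

9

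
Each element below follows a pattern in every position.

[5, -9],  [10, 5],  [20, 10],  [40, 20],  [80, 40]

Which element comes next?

[160, 80]

First value: ×2 each step, so 5, 10, 20, 40, 80 → 160.
Second value goes -9, 5, 10, 20, 40 → 80 (always the previous value of the first value).
Combining the parts gives [160, 80].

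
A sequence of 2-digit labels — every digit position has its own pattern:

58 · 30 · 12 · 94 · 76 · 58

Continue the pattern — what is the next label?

30

First digit — −2 each step, mod 10: 5, 3, 1, 9, 7, 5 → 3.
Second digit: +2 each step, mod 10; 8, 0, 2, 4, 6, 8 → 0.
So the next label is 30.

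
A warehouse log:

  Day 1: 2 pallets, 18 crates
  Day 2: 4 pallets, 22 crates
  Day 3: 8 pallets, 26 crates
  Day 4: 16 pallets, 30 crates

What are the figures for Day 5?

Pallets: ×2 each step; 2, 4, 8, 16 → 32.
Crates: +4 each step; 18, 22, 26, 30 → 34.
Putting it together: 32 pallets, 34 crates.

32 pallets, 34 crates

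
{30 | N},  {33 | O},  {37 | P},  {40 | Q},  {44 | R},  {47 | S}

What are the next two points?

{51 | T}, {54 | U}

For the first component, alternating steps +3, +4, +3, +4, …: 30, 33, 37, 40, 44, 47 → 51 → 54.
Letter goes N, O, P, Q, R, S → T → U (letters move forward 1 place in the alphabet).
Putting the parts together: {51 | T} and then {54 | U}.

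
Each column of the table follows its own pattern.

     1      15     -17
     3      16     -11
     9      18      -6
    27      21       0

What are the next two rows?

81  25  5; 243  30  11

For the first component, ×3 each step: 1, 3, 9, 27 → 81 → 243.
Second component — differences are 1, 2, 3, … (increasing by 1 each time): 15, 16, 18, 21 → 25 → 30.
Third component goes -17, -11, -6, 0 → 5 → 11 (alternating steps +6, +5, +6, +5, …).
So the next two rows are 81  25  5 and 243  30  11.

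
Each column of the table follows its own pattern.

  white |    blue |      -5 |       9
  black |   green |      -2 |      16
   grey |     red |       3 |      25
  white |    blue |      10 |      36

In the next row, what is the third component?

19

For the third component, differences are 3, 5, 7, … (increasing by 2 each time): -5, -2, 3, 10 → 19.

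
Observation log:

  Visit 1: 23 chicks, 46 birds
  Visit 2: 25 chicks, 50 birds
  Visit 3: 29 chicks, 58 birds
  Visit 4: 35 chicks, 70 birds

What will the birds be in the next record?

86

Chicks: differences are 2, 4, 6, … (increasing by 2 each time), so 23, 25, 29, 35 → 43.
Birds goes 46, 50, 58, 70 → 86 (always 2 × the chicks).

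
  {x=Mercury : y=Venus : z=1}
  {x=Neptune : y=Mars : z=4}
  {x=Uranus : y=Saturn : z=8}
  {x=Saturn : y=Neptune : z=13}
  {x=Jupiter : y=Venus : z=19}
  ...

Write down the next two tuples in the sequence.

For the x, runs backward through the planets Mercury→Neptune: Mercury, Neptune, Uranus, Saturn, Jupiter → Mars → Earth.
For the y, repeats Venus → Mars → Saturn → Neptune: Venus, Mars, Saturn, Neptune, Venus → Mars → Saturn.
Z: differences are 3, 4, 5, … (increasing by 1 each time), so 1, 4, 8, 13, 19 → 26 → 34.
So the next two tuples are {x=Mars : y=Mars : z=26} and {x=Earth : y=Saturn : z=34}.

{x=Mars : y=Mars : z=26}, {x=Earth : y=Saturn : z=34}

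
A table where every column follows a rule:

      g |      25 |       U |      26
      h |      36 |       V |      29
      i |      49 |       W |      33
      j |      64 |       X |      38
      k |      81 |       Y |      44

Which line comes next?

First letter — letters move forward 1 place in the alphabet: g, h, i, j, k → l.
For the second component, perfect squares: 5², 6², 7², …: 25, 36, 49, 64, 81 → 100.
Second letter: letters move forward 1 place in the alphabet, so U, V, W, X, Y → Z.
Fourth component: differences are 3, 4, 5, … (increasing by 1 each time); 26, 29, 33, 38, 44 → 51.
Combining the parts gives l  100  Z  51.

l  100  Z  51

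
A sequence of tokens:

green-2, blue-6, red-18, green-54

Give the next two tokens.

Colour: green, blue, red, green → blue → red (repeats green → blue → red).
Second component goes 2, 6, 18, 54 → 162 → 486 (×3 each step).
Putting the parts together: blue-162 and then red-486.

blue-162 then red-486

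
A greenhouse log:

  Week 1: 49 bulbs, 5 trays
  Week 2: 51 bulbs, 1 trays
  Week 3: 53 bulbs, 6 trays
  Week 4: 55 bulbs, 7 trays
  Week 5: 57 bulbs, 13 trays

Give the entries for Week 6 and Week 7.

Bulbs: +2 each step, so 49, 51, 53, 55, 57 → 59 → 61.
Trays: each term is the sum of the two before it; 5, 1, 6, 7, 13 → 20 → 33.
So the next two records are 59 bulbs, 20 trays and 61 bulbs, 33 trays.

59 bulbs, 20 trays; 61 bulbs, 33 trays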